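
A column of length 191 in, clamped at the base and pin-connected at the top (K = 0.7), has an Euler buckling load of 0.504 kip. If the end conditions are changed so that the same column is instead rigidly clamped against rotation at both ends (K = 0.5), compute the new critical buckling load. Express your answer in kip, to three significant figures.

P_cr ≈ 0.988 kip

P_cr ∝ 1/K², so P_cr,new = P_cr,old × (K_old/K_new)² = 0.504 × (0.7/0.5)²
= 0.504 × 1.960 = 0.988 kip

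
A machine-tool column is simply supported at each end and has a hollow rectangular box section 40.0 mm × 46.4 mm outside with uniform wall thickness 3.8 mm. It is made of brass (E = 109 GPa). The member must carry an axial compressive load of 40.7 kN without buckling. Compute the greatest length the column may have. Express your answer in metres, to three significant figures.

L_max ≈ 1.91 m

Inner dimensions: h_i = 46.4 − 2×3.8 = 38.80 mm, b_i = 40.0 − 2×3.8 = 32.40 mm
Weak-axis I_min = (h_o·b_o³ − h_i·b_i³)/12 with b_o = 40.0, b_i = 32.40 mm (shorter outer/inner sides).
I_min = (46.4×40.0³ − 38.80×32.40³)/12 = 1.375×10^5 mm⁴
I = 1.375×10^-7 m⁴
At the buckling limit P_cr = P = 4.070×10^4 N
From P_cr = π²EI/(K·L)²:  L = (1/K)·√(π²EI/P_cr) = (1/1)·√(π²×1.09×10^11×1.375×10^-7/4.070×10^4)
L = 1.91 m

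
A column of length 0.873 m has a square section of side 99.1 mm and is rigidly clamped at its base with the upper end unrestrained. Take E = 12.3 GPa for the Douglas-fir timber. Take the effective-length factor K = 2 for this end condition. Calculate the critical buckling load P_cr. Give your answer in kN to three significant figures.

P_cr ≈ 320 kN

I = a⁴/12 = 99.1⁴/12 = 8.037×10^6 mm⁴
I = 8.037×10^6 mm⁴ = 8.037×10^-6 m⁴
Effective length L_e = K·L = 2 × 0.873 = 1.746 m
P_cr = π²EI / L_e² = π² × 12.3×10⁹ × 8.037×10^-6 / 1.746² = 3.201×10^5 N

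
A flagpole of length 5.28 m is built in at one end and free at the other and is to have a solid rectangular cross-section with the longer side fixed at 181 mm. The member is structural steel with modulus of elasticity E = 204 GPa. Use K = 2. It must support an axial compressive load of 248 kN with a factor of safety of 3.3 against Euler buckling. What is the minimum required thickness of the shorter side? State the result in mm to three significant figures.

Required P_cr = n·P = 3.3 × 248 = 818.4 kN
L_e = K·L = 2 × 5.28 = 10.56 m
Required I = P_cr·L_e²/(π²E) = 8.184×10^5 × 10.56² / (π² × 2.04×10^11) = 4.533×10^-5 m⁴
I_req = 4.533×10^7 mm⁴
Rectangle, weak axis: I_min = h·b³/12 with h = 181 mm fixed  ⇒  b = (12I/h)^(1/3) = 144 mm

b ≈ 144 mm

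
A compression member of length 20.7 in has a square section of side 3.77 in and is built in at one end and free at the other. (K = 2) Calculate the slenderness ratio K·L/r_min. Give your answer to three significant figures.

λ ≈ 38.0

I = a⁴/12 = 3.77⁴/12 = 16.83 in⁴
A = 14.21 in²;  r_min = √(I/A) = √(16.83/14.21) = 1.088 in
L_e = K·L = 2 × 20.7 = 41.40 in
λ = L_e / r_min = 41.400 / 1.088 = 38.0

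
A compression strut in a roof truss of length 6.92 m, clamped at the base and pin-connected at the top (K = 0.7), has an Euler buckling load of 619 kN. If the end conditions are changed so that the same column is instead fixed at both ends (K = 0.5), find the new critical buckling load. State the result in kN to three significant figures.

P_cr ∝ 1/K², so P_cr,new = P_cr,old × (K_old/K_new)² = 619 × (0.7/0.5)²
= 619 × 1.960 = 1210 kN

P_cr ≈ 1210 kN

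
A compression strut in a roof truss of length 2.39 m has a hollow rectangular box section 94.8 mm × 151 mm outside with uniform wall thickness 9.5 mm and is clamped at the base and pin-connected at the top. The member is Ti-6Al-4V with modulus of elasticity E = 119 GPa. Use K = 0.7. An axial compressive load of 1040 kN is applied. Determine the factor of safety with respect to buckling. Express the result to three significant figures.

Inner dimensions: h_i = 151 − 2×9.5 = 132.0 mm, b_i = 94.8 − 2×9.5 = 75.80 mm
Weak-axis I_min = (h_o·b_o³ − h_i·b_i³)/12 with b_o = 94.8, b_i = 75.80 mm (shorter outer/inner sides).
I_min = (151×94.8³ − 132.0×75.80³)/12 = 5.930×10^6 mm⁴
I = 5.930×10^6 mm⁴ = 5.930×10^-6 m⁴
Effective length L_e = K·L = 0.7 × 2.39 = 1.673 m
P_cr = π²EI / L_e² = π² × 119×10⁹ × 5.930×10^-6 / 1.673² = 2.488×10^6 N
Factor of safety n = P_cr / P = 2488.3 / 1040 = 2.39

n ≈ 2.39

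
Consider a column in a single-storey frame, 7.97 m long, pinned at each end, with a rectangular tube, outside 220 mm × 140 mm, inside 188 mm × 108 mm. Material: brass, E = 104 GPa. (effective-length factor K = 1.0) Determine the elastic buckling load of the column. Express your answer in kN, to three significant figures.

P_cr ≈ 494 kN

Weak-axis I_min = (h_o·b_o³ − h_i·b_i³)/12 with b_o = 140, b_i = 108.0 mm (shorter outer/inner sides).
I_min = (220×140³ − 188.0×108.0³)/12 = 3.057×10^7 mm⁴
I = 3.057×10^7 mm⁴ = 3.057×10^-5 m⁴
Effective length L_e = K·L = 1 × 7.97 = 7.970 m
P_cr = π²EI / L_e² = π² × 104×10⁹ × 3.057×10^-5 / 7.970² = 4.940×10^5 N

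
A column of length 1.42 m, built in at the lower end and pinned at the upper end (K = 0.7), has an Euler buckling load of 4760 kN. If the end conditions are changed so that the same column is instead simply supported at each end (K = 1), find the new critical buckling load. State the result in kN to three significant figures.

P_cr ∝ 1/K², so P_cr,new = P_cr,old × (K_old/K_new)² = 4760 × (0.7/1)²
= 4760 × 0.4900 = 2330 kN

P_cr ≈ 2330 kN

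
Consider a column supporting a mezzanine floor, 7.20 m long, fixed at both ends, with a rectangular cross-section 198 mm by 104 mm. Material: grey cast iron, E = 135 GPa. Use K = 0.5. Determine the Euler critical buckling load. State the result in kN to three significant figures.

Buckling occurs about the weak axis: I_min = h·b³/12 with b = 104 mm (the shorter side).
I_min = 198×104³/12 = 1.856×10^7 mm⁴
I = 1.856×10^7 mm⁴ = 1.856×10^-5 m⁴
Effective length L_e = K·L = 0.5 × 7.20 = 3.600 m
P_cr = π²EI / L_e² = π² × 135×10⁹ × 1.856×10^-5 / 3.600² = 1.908×10^6 N

P_cr ≈ 1910 kN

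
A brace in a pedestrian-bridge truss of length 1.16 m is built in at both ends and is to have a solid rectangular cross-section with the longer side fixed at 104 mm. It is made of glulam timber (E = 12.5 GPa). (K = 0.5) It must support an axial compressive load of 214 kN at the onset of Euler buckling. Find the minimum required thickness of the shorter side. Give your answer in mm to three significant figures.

b ≈ 40.7 mm

L_e = K·L = 0.5 × 1.16 = 0.5800 m
Required I = P_cr·L_e²/(π²E) = 2.140×10^5 × 0.5800² / (π² × 1.25×10^10) = 5.835×10^-7 m⁴
I_req = 5.835×10^5 mm⁴
Rectangle, weak axis: I_min = h·b³/12 with h = 104 mm fixed  ⇒  b = (12I/h)^(1/3) = 40.7 mm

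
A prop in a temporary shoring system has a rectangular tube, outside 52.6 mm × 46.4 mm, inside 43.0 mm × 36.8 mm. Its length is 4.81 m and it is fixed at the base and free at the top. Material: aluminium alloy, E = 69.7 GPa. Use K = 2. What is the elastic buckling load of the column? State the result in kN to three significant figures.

P_cr ≈ 1.93 kN

Weak-axis I_min = (h_o·b_o³ − h_i·b_i³)/12 with b_o = 46.4, b_i = 36.80 mm (shorter outer/inner sides).
I_min = (52.6×46.4³ − 43.00×36.80³)/12 = 2.593×10^5 mm⁴
I = 2.593×10^5 mm⁴ = 2.593×10^-7 m⁴
Effective length L_e = K·L = 2 × 4.81 = 9.620 m
P_cr = π²EI / L_e² = π² × 69.7×10⁹ × 2.593×10^-7 / 9.620² = 1.927×10^3 N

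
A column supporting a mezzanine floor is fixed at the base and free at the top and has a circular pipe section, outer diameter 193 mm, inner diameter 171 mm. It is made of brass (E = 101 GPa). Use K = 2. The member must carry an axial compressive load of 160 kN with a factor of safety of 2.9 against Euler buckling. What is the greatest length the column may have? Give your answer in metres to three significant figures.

d_o = 193 mm, d_i = 171 mm
I = π(d_o⁴ − d_i⁴)/64 = π(193⁴ − 171.0⁴)/64 = 2.614×10^7 mm⁴
I = 2.614×10^-5 m⁴
Required critical load P_cr = n·P = 2.9 × 160 = 464.0 kN = 4.640×10^5 N
From P_cr = π²EI/(K·L)²:  L = (1/K)·√(π²EI/P_cr) = (1/2)·√(π²×1.01×10^11×2.614×10^-5/4.640×10^5)
L = 3.75 m

L_max ≈ 3.75 m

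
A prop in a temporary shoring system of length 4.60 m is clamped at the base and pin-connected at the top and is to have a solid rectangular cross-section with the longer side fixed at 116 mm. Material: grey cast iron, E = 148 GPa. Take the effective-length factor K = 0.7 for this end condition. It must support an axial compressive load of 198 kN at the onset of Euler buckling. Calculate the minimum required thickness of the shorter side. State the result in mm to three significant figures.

L_e = K·L = 0.7 × 4.60 = 3.220 m
Required I = P_cr·L_e²/(π²E) = 1.980×10^5 × 3.220² / (π² × 1.48×10^11) = 1.405×10^-6 m⁴
I_req = 1.405×10^6 mm⁴
Rectangle, weak axis: I_min = h·b³/12 with h = 116 mm fixed  ⇒  b = (12I/h)^(1/3) = 52.6 mm

b ≈ 52.6 mm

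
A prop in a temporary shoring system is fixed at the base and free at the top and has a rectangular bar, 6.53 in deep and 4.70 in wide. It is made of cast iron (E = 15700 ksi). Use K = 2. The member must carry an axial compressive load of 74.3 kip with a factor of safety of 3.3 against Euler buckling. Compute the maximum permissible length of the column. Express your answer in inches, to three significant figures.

Buckling occurs about the weak axis: I_min = h·b³/12 with b = 4.70 in (the shorter side).
I_min = 6.53×4.70³/12 = 56.50 in⁴
Required critical load P_cr = n·P = 3.3 × 74.3 = 245.2 kip = 2.452×10^5 lb
From P_cr = π²EI/(K·L)²:  L = (1/K)·√(π²EI/P_cr) = (1/2)·√(π²×1.57×10^7×56.50/2.452×10^5)
L = 94.5 in

L_max ≈ 94.5 in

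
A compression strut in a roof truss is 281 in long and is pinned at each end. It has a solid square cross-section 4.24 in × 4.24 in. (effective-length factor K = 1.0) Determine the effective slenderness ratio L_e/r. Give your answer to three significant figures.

λ ≈ 230

I = a⁴/12 = 4.24⁴/12 = 26.93 in⁴
A = 17.98 in²;  r_min = √(I/A) = √(26.93/17.98) = 1.224 in
L_e = K·L = 1 × 281 = 281.0 in
λ = L_e / r_min = 281.00 / 1.224 = 230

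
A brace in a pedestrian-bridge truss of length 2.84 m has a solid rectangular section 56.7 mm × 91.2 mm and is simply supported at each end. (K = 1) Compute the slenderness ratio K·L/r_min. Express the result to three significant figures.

Buckling occurs about the weak axis: I_min = h·b³/12 with b = 56.7 mm (the shorter side).
I_min = 91.2×56.7³/12 = 1.385×10^6 mm⁴
A = 5.171×10^3 mm²;  r_min = √(I/A) = √(1.385×10^6/5.171×10^3) = 16.37 mm
L_e = K·L = 1 × 2.84 m = 2.840 m = 2840.0 mm
λ = L_e / r_min = 2840.0 / 16.37 = 174

λ ≈ 174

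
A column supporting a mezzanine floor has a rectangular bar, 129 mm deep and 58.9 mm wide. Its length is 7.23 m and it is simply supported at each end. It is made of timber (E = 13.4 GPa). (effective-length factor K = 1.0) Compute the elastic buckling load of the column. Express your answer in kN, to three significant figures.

P_cr ≈ 5.56 kN

Buckling occurs about the weak axis: I_min = h·b³/12 with b = 58.9 mm (the shorter side).
I_min = 129×58.9³/12 = 2.197×10^6 mm⁴
I = 2.197×10^6 mm⁴ = 2.197×10^-6 m⁴
Effective length L_e = K·L = 1 × 7.23 = 7.230 m
P_cr = π²EI / L_e² = π² × 13.4×10⁹ × 2.197×10^-6 / 7.230² = 5.558×10^3 N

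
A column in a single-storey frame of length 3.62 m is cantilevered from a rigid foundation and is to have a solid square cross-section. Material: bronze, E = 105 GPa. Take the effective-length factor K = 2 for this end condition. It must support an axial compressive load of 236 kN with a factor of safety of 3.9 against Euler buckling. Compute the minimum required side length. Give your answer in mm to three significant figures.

a ≈ 154 mm

Required P_cr = n·P = 3.9 × 236 = 920.4 kN
L_e = K·L = 2 × 3.62 = 7.240 m
Required I = P_cr·L_e²/(π²E) = 9.204×10^5 × 7.240² / (π² × 1.05×10^11) = 4.655×10^-5 m⁴
I_req = 4.655×10^7 mm⁴
Solid square: I = a⁴/12  ⇒  a = (12I)^(1/4) = (12×4.655×10^7)^(1/4) = 154 mm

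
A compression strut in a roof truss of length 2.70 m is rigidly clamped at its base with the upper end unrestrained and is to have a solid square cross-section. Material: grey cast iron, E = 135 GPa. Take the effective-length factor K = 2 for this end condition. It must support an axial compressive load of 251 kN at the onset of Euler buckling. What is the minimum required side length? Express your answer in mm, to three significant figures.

a ≈ 90.1 mm

L_e = K·L = 2 × 2.70 = 5.400 m
Required I = P_cr·L_e²/(π²E) = 2.510×10^5 × 5.400² / (π² × 1.35×10^11) = 5.493×10^-6 m⁴
I_req = 5.493×10^6 mm⁴
Solid square: I = a⁴/12  ⇒  a = (12I)^(1/4) = (12×5.493×10^6)^(1/4) = 90.1 mm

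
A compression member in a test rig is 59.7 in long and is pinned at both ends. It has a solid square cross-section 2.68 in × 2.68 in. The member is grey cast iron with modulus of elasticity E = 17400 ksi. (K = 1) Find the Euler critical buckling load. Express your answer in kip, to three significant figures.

P_cr ≈ 207 kip

I = a⁴/12 = 2.68⁴/12 = 4.299 in⁴
Effective length L_e = K·L = 1 × 59.7 = 59.70 in
P_cr = π²EI / L_e² = π² × 17400×10³ × 4.299 / 59.70² = 2.071×10^5 lb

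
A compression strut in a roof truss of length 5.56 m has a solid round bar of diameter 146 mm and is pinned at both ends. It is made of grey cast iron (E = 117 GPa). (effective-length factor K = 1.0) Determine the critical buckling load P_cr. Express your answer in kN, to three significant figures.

I = πd⁴/64 = π×146⁴/64 = 2.230×10^7 mm⁴
I = 2.230×10^7 mm⁴ = 2.230×10^-5 m⁴
Effective length L_e = K·L = 1 × 5.56 = 5.560 m
P_cr = π²EI / L_e² = π² × 117×10⁹ × 2.230×10^-5 / 5.560² = 8.331×10^5 N

P_cr ≈ 833 kN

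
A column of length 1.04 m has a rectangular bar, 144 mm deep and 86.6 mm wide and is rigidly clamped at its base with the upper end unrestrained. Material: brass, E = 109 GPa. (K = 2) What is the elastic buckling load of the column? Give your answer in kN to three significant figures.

P_cr ≈ 1940 kN

Buckling occurs about the weak axis: I_min = h·b³/12 with b = 86.6 mm (the shorter side).
I_min = 144×86.6³/12 = 7.794×10^6 mm⁴
I = 7.794×10^6 mm⁴ = 7.794×10^-6 m⁴
Effective length L_e = K·L = 2 × 1.04 = 2.080 m
P_cr = π²EI / L_e² = π² × 109×10⁹ × 7.794×10^-6 / 2.080² = 1.938×10^6 N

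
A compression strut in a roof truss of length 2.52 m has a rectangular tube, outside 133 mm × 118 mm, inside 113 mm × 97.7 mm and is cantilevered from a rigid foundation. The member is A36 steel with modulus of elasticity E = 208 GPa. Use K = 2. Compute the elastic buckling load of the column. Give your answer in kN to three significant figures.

Weak-axis I_min = (h_o·b_o³ − h_i·b_i³)/12 with b_o = 118, b_i = 97.70 mm (shorter outer/inner sides).
I_min = (133×118³ − 113.0×97.70³)/12 = 9.429×10^6 mm⁴
I = 9.429×10^6 mm⁴ = 9.429×10^-6 m⁴
Effective length L_e = K·L = 2 × 2.52 = 5.040 m
P_cr = π²EI / L_e² = π² × 208×10⁹ × 9.429×10^-6 / 5.040² = 7.620×10^5 N

P_cr ≈ 762 kN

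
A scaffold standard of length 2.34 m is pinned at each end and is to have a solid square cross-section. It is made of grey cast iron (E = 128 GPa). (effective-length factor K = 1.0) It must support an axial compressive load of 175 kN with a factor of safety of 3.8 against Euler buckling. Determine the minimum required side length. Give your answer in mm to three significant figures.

a ≈ 76.7 mm

Required P_cr = n·P = 3.8 × 175 = 665.0 kN
L_e = K·L = 1 × 2.34 = 2.340 m
Required I = P_cr·L_e²/(π²E) = 6.650×10^5 × 2.340² / (π² × 1.28×10^11) = 2.882×10^-6 m⁴
I_req = 2.882×10^6 mm⁴
Solid square: I = a⁴/12  ⇒  a = (12I)^(1/4) = (12×2.882×10^6)^(1/4) = 76.7 mm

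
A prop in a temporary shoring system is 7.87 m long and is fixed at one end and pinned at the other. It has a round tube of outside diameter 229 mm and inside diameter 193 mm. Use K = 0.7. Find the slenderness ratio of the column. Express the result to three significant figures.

d_o = 229 mm, d_i = 193 mm
I = π(d_o⁴ − d_i⁴)/64 = π(229⁴ − 193.0⁴)/64 = 6.689×10^7 mm⁴
A = 1.193×10^4 mm²;  r_min = √(I/A) = √(6.689×10^7/1.193×10^4) = 74.87 mm
L_e = K·L = 0.7 × 7.87 m = 5.509 m = 5509.0 mm
λ = L_e / r_min = 5509.0 / 74.87 = 73.6

λ ≈ 73.6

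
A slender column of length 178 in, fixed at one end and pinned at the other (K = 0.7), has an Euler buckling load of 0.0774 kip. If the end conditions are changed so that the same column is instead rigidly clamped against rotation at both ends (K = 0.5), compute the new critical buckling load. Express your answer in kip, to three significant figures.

P_cr ≈ 0.152 kip

P_cr ∝ 1/K², so P_cr,new = P_cr,old × (K_old/K_new)² = 0.0774 × (0.7/0.5)²
= 0.0774 × 1.960 = 0.152 kip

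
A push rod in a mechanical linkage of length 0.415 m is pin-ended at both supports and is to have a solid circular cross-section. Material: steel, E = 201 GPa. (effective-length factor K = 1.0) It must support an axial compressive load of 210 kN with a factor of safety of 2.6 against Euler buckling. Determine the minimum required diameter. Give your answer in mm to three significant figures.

Required P_cr = n·P = 2.6 × 210 = 546.0 kN
L_e = K·L = 1 × 0.415 = 0.4150 m
Required I = P_cr·L_e²/(π²E) = 5.460×10^5 × 0.4150² / (π² × 2.01×10^11) = 4.740×10^-8 m⁴
I_req = 4.740×10^4 mm⁴
Solid circle: I = πd⁴/64  ⇒  d = (64I/π)^(1/4) = (64×4.740×10^4/π)^(1/4) = 31.3 mm

d ≈ 31.3 mm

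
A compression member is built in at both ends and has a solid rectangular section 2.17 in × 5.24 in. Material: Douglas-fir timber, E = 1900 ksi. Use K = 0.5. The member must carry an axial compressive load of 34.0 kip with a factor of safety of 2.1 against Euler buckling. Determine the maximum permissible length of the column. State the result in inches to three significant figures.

Buckling occurs about the weak axis: I_min = h·b³/12 with b = 2.17 in (the shorter side).
I_min = 5.24×2.17³/12 = 4.462 in⁴
Required critical load P_cr = n·P = 2.1 × 34.0 = 71.40 kip = 7.140×10^4 lb
From P_cr = π²EI/(K·L)²:  L = (1/K)·√(π²EI/P_cr) = (1/0.5)·√(π²×1.90×10^6×4.462/7.140×10^4)
L = 68.5 in

L_max ≈ 68.5 in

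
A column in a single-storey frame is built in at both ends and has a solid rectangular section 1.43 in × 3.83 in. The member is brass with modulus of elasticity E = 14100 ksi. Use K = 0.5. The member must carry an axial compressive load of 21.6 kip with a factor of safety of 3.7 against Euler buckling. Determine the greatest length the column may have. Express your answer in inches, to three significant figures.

L_max ≈ 80.6 in

Buckling occurs about the weak axis: I_min = h·b³/12 with b = 1.43 in (the shorter side).
I_min = 3.83×1.43³/12 = 0.9333 in⁴
Required critical load P_cr = n·P = 3.7 × 21.6 = 79.92 kip = 7.992×10^4 lb
From P_cr = π²EI/(K·L)²:  L = (1/K)·√(π²EI/P_cr) = (1/0.5)·√(π²×1.41×10^7×0.9333/7.992×10^4)
L = 80.6 in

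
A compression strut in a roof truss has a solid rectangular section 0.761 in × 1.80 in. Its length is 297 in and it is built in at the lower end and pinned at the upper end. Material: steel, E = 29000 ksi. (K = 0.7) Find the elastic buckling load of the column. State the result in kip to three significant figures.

P_cr ≈ 0.438 kip

Buckling occurs about the weak axis: I_min = h·b³/12 with b = 0.761 in (the shorter side).
I_min = 1.80×0.761³/12 = 6.611×10^-2 in⁴
Effective length L_e = K·L = 0.7 × 297 = 207.9 in
P_cr = π²EI / L_e² = π² × 29000×10³ × 6.611×10^-2 / 207.9² = 437.8 lb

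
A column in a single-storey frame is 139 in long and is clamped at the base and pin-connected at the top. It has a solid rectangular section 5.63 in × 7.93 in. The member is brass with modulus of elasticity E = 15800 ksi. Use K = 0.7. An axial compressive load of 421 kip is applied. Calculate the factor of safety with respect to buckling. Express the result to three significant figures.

n ≈ 4.61

Buckling occurs about the weak axis: I_min = h·b³/12 with b = 5.63 in (the shorter side).
I_min = 7.93×5.63³/12 = 117.9 in⁴
Effective length L_e = K·L = 0.7 × 139 = 97.30 in
P_cr = π²EI / L_e² = π² × 15800×10³ × 117.9 / 97.30² = 1.942×10^6 lb
Factor of safety n = P_cr / P = 1942.4 / 421 = 4.61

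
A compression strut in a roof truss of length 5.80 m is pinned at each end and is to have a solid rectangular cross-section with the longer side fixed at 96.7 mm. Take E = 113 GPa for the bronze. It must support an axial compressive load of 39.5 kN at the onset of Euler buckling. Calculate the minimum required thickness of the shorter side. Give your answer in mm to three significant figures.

L_e = K·L = 1 × 5.80 = 5.800 m
Required I = P_cr·L_e²/(π²E) = 3.950×10^4 × 5.800² / (π² × 1.13×10^11) = 1.191×10^-6 m⁴
I_req = 1.191×10^6 mm⁴
Rectangle, weak axis: I_min = h·b³/12 with h = 96.7 mm fixed  ⇒  b = (12I/h)^(1/3) = 52.9 mm

b ≈ 52.9 mm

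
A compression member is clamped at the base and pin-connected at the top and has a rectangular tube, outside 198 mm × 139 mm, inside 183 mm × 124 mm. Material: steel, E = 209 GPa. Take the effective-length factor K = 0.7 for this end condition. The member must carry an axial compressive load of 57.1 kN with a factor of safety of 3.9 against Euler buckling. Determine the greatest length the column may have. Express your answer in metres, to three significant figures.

Weak-axis I_min = (h_o·b_o³ − h_i·b_i³)/12 with b_o = 139, b_i = 124.0 mm (shorter outer/inner sides).
I_min = (198×139³ − 183.0×124.0³)/12 = 1.524×10^7 mm⁴
I = 1.524×10^-5 m⁴
Required critical load P_cr = n·P = 3.9 × 57.1 = 222.7 kN = 2.227×10^5 N
From P_cr = π²EI/(K·L)²:  L = (1/K)·√(π²EI/P_cr) = (1/0.7)·√(π²×2.09×10^11×1.524×10^-5/2.227×10^5)
L = 17.0 m

L_max ≈ 17.0 m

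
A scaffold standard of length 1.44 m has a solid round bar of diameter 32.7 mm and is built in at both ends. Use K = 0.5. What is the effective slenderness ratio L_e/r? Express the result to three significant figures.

For a solid circle r = d/4 = 32.7/4 = 8.175 mm
L_e = K·L = 0.5 × 1.44 m = 0.7200 m = 720.00 mm
λ = L_e / r_min = 720.00 / 8.175 = 88.1

λ ≈ 88.1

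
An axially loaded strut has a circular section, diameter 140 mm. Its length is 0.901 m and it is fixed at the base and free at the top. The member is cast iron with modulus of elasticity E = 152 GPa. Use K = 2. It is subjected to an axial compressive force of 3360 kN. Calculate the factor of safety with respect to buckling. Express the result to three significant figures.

I = πd⁴/64 = π×140⁴/64 = 1.886×10^7 mm⁴
I = 1.886×10^7 mm⁴ = 1.886×10^-5 m⁴
Effective length L_e = K·L = 2 × 0.901 = 1.802 m
P_cr = π²EI / L_e² = π² × 152×10⁹ × 1.886×10^-5 / 1.802² = 8.712×10^6 N
Factor of safety n = P_cr / P = 8712.0 / 3360 = 2.59

n ≈ 2.59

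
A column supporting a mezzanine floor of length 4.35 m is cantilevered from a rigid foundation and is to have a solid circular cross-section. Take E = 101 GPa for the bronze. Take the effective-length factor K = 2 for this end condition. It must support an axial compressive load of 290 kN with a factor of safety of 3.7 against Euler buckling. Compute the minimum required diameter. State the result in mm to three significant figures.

Required P_cr = n·P = 3.7 × 290 = 1073 kN
L_e = K·L = 2 × 4.35 = 8.700 m
Required I = P_cr·L_e²/(π²E) = 1.073×10^6 × 8.700² / (π² × 1.01×10^11) = 8.147×10^-5 m⁴
I_req = 8.147×10^7 mm⁴
Solid circle: I = πd⁴/64  ⇒  d = (64I/π)^(1/4) = (64×8.147×10^7/π)^(1/4) = 202 mm

d ≈ 202 mm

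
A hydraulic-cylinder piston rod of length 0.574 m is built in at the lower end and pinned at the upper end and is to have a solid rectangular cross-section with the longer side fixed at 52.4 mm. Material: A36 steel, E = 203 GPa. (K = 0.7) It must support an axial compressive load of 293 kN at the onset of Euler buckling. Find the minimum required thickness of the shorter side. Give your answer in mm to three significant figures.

L_e = K·L = 0.7 × 0.574 = 0.4018 m
Required I = P_cr·L_e²/(π²E) = 2.930×10^5 × 0.4018² / (π² × 2.03×10^11) = 2.361×10^-8 m⁴
I_req = 2.361×10^4 mm⁴
Rectangle, weak axis: I_min = h·b³/12 with h = 52.4 mm fixed  ⇒  b = (12I/h)^(1/3) = 17.6 mm

b ≈ 17.6 mm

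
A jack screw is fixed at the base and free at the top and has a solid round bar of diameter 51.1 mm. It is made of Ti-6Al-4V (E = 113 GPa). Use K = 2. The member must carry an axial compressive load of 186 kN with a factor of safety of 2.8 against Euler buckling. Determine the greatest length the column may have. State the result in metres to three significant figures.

I = πd⁴/64 = π×51.1⁴/64 = 3.347×10^5 mm⁴
I = 3.347×10^-7 m⁴
Required critical load P_cr = n·P = 2.8 × 186 = 520.8 kN = 5.208×10^5 N
From P_cr = π²EI/(K·L)²:  L = (1/K)·√(π²EI/P_cr) = (1/2)·√(π²×1.13×10^11×3.347×10^-7/5.208×10^5)
L = 0.423 m

L_max ≈ 0.423 m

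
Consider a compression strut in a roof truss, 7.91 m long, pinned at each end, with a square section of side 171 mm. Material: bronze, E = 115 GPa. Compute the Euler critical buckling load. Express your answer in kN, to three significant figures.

P_cr ≈ 1290 kN

I = a⁴/12 = 171⁴/12 = 7.125×10^7 mm⁴
I = 7.125×10^7 mm⁴ = 7.125×10^-5 m⁴
Effective length L_e = K·L = 1 × 7.91 = 7.910 m
P_cr = π²EI / L_e² = π² × 115×10⁹ × 7.125×10^-5 / 7.910² = 1.293×10^6 N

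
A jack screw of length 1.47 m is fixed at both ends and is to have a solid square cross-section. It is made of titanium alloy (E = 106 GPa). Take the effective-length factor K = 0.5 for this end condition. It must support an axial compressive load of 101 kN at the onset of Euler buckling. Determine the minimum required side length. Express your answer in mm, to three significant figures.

a ≈ 28.1 mm

L_e = K·L = 0.5 × 1.47 = 0.7350 m
Required I = P_cr·L_e²/(π²E) = 1.010×10^5 × 0.7350² / (π² × 1.06×10^11) = 5.215×10^-8 m⁴
I_req = 5.215×10^4 mm⁴
Solid square: I = a⁴/12  ⇒  a = (12I)^(1/4) = (12×5.215×10^4)^(1/4) = 28.1 mm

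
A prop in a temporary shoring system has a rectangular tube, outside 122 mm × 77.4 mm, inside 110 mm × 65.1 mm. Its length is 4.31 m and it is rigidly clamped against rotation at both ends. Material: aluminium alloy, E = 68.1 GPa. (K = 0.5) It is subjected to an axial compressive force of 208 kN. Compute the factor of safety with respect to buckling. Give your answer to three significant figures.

Weak-axis I_min = (h_o·b_o³ − h_i·b_i³)/12 with b_o = 77.4, b_i = 65.10 mm (shorter outer/inner sides).
I_min = (122×77.4³ − 110.0×65.10³)/12 = 2.185×10^6 mm⁴
I = 2.185×10^6 mm⁴ = 2.185×10^-6 m⁴
Effective length L_e = K·L = 0.5 × 4.31 = 2.155 m
P_cr = π²EI / L_e² = π² × 68.1×10⁹ × 2.185×10^-6 / 2.155² = 3.162×10^5 N
Factor of safety n = P_cr / P = 316.24 / 208 = 1.52

n ≈ 1.52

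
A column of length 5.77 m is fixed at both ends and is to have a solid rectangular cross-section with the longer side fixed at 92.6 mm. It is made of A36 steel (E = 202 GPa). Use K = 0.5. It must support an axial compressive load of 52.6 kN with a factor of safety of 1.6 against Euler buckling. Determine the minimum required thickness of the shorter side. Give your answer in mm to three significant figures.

b ≈ 35.7 mm

Required P_cr = n·P = 1.6 × 52.6 = 84.16 kN
L_e = K·L = 0.5 × 5.77 = 2.885 m
Required I = P_cr·L_e²/(π²E) = 8.416×10^4 × 2.885² / (π² × 2.02×10^11) = 3.514×10^-7 m⁴
I_req = 3.514×10^5 mm⁴
Rectangle, weak axis: I_min = h·b³/12 with h = 92.6 mm fixed  ⇒  b = (12I/h)^(1/3) = 35.7 mm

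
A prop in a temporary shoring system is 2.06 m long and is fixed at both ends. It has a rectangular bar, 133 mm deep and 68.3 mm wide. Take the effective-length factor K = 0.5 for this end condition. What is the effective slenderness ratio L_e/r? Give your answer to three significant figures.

λ ≈ 52.2

For a rectangle r_min = b/√12 = 68.3/√12 = 19.72 mm
L_e = K·L = 0.5 × 2.06 m = 1.030 m = 1030.0 mm
λ = L_e / r_min = 1030.0 / 19.72 = 52.2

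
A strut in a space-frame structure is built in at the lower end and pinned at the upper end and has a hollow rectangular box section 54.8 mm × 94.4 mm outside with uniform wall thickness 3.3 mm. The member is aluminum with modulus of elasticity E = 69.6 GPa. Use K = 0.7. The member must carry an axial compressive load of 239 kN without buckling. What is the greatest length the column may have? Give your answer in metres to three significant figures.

Inner dimensions: h_i = 94.4 − 2×3.3 = 87.80 mm, b_i = 54.8 − 2×3.3 = 48.20 mm
Weak-axis I_min = (h_o·b_o³ − h_i·b_i³)/12 with b_o = 54.8, b_i = 48.20 mm (shorter outer/inner sides).
I_min = (94.4×54.8³ − 87.80×48.20³)/12 = 4.753×10^5 mm⁴
I = 4.753×10^-7 m⁴
At the buckling limit P_cr = P = 2.390×10^5 N
From P_cr = π²EI/(K·L)²:  L = (1/K)·√(π²EI/P_cr) = (1/0.7)·√(π²×6.96×10^10×4.753×10^-7/2.390×10^5)
L = 1.67 m

L_max ≈ 1.67 m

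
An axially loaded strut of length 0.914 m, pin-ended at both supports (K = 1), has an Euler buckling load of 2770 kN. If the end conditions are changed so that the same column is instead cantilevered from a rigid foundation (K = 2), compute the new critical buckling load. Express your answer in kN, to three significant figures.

P_cr ∝ 1/K², so P_cr,new = P_cr,old × (K_old/K_new)² = 2770 × (1/2)²
= 2770 × 0.2500 = 692 kN

P_cr ≈ 692 kN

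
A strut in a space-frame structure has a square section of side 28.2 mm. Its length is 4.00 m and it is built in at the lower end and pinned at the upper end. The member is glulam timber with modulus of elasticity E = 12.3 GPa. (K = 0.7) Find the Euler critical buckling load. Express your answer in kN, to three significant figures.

P_cr ≈ 0.816 kN

I = a⁴/12 = 28.2⁴/12 = 5.270×10^4 mm⁴
I = 5.270×10^4 mm⁴ = 5.270×10^-8 m⁴
Effective length L_e = K·L = 0.7 × 4.00 = 2.800 m
P_cr = π²EI / L_e² = π² × 12.3×10⁹ × 5.270×10^-8 / 2.800² = 816.0 N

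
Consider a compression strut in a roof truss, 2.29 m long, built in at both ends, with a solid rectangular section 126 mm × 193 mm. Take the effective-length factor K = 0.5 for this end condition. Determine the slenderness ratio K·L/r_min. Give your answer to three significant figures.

λ ≈ 31.5

For a rectangle r_min = b/√12 = 126/√12 = 36.37 mm
L_e = K·L = 0.5 × 2.29 m = 1.145 m = 1145.0 mm
λ = L_e / r_min = 1145.0 / 36.37 = 31.5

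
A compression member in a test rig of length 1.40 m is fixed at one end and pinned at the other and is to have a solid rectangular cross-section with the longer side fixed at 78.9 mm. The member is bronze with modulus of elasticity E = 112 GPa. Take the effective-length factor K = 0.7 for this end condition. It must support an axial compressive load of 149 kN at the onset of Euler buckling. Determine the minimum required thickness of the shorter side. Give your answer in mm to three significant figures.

b ≈ 27.0 mm

L_e = K·L = 0.7 × 1.40 = 0.9800 m
Required I = P_cr·L_e²/(π²E) = 1.490×10^5 × 0.9800² / (π² × 1.12×10^11) = 1.295×10^-7 m⁴
I_req = 1.295×10^5 mm⁴
Rectangle, weak axis: I_min = h·b³/12 with h = 78.9 mm fixed  ⇒  b = (12I/h)^(1/3) = 27.0 mm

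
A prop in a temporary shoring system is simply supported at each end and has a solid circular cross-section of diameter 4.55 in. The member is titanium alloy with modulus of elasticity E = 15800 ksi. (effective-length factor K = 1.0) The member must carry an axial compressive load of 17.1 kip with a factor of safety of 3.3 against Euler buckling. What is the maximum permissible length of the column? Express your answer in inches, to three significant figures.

I = πd⁴/64 = π×4.55⁴/64 = 21.04 in⁴
Required critical load P_cr = n·P = 3.3 × 17.1 = 56.43 kip = 5.643×10^4 lb
From P_cr = π²EI/(K·L)²:  L = (1/K)·√(π²EI/P_cr) = (1/1)·√(π²×1.58×10^7×21.04/5.643×10^4)
L = 241 in

L_max ≈ 241 in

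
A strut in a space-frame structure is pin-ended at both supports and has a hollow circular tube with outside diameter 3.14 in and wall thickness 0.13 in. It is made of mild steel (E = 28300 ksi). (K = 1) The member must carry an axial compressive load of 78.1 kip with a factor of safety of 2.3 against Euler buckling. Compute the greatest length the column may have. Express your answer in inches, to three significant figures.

Inner diameter d_i = 3.14 − 2×0.13 = 2.880 in
I = π(d_o⁴ − d_i⁴)/64 = π(3.14⁴ − 2.880⁴)/64 = 1.395 in⁴
Required critical load P_cr = n·P = 2.3 × 78.1 = 179.6 kip = 1.796×10^5 lb
From P_cr = π²EI/(K·L)²:  L = (1/K)·√(π²EI/P_cr) = (1/1)·√(π²×2.83×10^7×1.395/1.796×10^5)
L = 46.6 in

L_max ≈ 46.6 in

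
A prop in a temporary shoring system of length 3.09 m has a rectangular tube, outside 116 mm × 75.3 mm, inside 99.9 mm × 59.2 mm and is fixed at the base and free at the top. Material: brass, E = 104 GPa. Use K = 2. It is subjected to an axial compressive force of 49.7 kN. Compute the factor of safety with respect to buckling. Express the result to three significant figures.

Weak-axis I_min = (h_o·b_o³ − h_i·b_i³)/12 with b_o = 75.3, b_i = 59.20 mm (shorter outer/inner sides).
I_min = (116×75.3³ − 99.90×59.20³)/12 = 2.400×10^6 mm⁴
I = 2.400×10^6 mm⁴ = 2.400×10^-6 m⁴
Effective length L_e = K·L = 2 × 3.09 = 6.180 m
P_cr = π²EI / L_e² = π² × 104×10⁹ × 2.400×10^-6 / 6.180² = 6.450×10^4 N
Factor of safety n = P_cr / P = 64.502 / 49.7 = 1.30

n ≈ 1.30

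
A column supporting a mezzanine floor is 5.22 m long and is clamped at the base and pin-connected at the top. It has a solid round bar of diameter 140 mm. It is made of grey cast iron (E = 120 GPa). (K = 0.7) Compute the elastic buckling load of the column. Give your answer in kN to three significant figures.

I = πd⁴/64 = π×140⁴/64 = 1.886×10^7 mm⁴
I = 1.886×10^7 mm⁴ = 1.886×10^-5 m⁴
Effective length L_e = K·L = 0.7 × 5.22 = 3.654 m
P_cr = π²EI / L_e² = π² × 120×10⁹ × 1.886×10^-5 / 3.654² = 1.673×10^6 N

P_cr ≈ 1670 kN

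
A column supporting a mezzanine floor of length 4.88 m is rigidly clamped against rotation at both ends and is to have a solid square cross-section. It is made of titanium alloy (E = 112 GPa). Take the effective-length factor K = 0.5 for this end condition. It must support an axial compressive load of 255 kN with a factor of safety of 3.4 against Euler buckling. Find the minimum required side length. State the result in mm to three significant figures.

Required P_cr = n·P = 3.4 × 255 = 867.0 kN
L_e = K·L = 0.5 × 4.88 = 2.440 m
Required I = P_cr·L_e²/(π²E) = 8.670×10^5 × 2.440² / (π² × 1.12×10^11) = 4.670×10^-6 m⁴
I_req = 4.670×10^6 mm⁴
Solid square: I = a⁴/12  ⇒  a = (12I)^(1/4) = (12×4.670×10^6)^(1/4) = 86.5 mm

a ≈ 86.5 mm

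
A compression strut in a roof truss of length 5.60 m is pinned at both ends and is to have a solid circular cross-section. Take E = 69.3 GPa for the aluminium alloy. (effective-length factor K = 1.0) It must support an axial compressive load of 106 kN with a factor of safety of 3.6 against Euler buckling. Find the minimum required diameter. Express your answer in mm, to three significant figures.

Required P_cr = n·P = 3.6 × 106 = 381.6 kN
L_e = K·L = 1 × 5.60 = 5.600 m
Required I = P_cr·L_e²/(π²E) = 3.816×10^5 × 5.600² / (π² × 6.93×10^10) = 1.750×10^-5 m⁴
I_req = 1.750×10^7 mm⁴
Solid circle: I = πd⁴/64  ⇒  d = (64I/π)^(1/4) = (64×1.750×10^7/π)^(1/4) = 137 mm

d ≈ 137 mm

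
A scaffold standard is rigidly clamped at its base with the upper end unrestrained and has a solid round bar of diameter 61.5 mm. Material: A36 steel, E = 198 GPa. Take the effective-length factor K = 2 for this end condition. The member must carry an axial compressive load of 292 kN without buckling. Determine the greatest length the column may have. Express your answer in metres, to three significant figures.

I = πd⁴/64 = π×61.5⁴/64 = 7.022×10^5 mm⁴
I = 7.022×10^-7 m⁴
At the buckling limit P_cr = P = 2.920×10^5 N
From P_cr = π²EI/(K·L)²:  L = (1/K)·√(π²EI/P_cr) = (1/2)·√(π²×1.98×10^11×7.022×10^-7/2.920×10^5)
L = 1.08 m

L_max ≈ 1.08 m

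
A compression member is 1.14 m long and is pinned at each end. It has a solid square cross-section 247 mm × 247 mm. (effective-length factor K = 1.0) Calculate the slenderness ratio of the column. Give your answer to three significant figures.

λ ≈ 16.0

I = a⁴/12 = 247⁴/12 = 3.102×10^8 mm⁴
A = 6.101×10^4 mm²;  r_min = √(I/A) = √(3.102×10^8/6.101×10^4) = 71.30 mm
L_e = K·L = 1 × 1.14 m = 1.140 m = 1140.0 mm
λ = L_e / r_min = 1140.0 / 71.30 = 16.0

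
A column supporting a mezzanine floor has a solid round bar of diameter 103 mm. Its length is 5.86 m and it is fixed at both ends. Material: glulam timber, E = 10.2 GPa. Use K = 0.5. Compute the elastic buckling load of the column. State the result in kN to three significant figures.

I = πd⁴/64 = π×103⁴/64 = 5.525×10^6 mm⁴
I = 5.525×10^6 mm⁴ = 5.525×10^-6 m⁴
Effective length L_e = K·L = 0.5 × 5.86 = 2.930 m
P_cr = π²EI / L_e² = π² × 10.2×10⁹ × 5.525×10^-6 / 2.930² = 6.479×10^4 N

P_cr ≈ 64.8 kN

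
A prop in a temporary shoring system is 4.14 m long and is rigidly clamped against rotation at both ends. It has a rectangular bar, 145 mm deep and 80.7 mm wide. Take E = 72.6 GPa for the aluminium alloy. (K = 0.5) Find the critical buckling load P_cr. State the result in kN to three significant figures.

P_cr ≈ 1060 kN

Buckling occurs about the weak axis: I_min = h·b³/12 with b = 80.7 mm (the shorter side).
I_min = 145×80.7³/12 = 6.350×10^6 mm⁴
I = 6.350×10^6 mm⁴ = 6.350×10^-6 m⁴
Effective length L_e = K·L = 0.5 × 4.14 = 2.070 m
P_cr = π²EI / L_e² = π² × 72.6×10⁹ × 6.350×10^-6 / 2.070² = 1.062×10^6 N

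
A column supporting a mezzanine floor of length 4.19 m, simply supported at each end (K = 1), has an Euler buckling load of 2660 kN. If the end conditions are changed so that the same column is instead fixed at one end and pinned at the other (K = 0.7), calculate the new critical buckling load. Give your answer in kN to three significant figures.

P_cr ∝ 1/K², so P_cr,new = P_cr,old × (K_old/K_new)² = 2660 × (1/0.7)²
= 2660 × 2.041 = 5430 kN

P_cr ≈ 5430 kN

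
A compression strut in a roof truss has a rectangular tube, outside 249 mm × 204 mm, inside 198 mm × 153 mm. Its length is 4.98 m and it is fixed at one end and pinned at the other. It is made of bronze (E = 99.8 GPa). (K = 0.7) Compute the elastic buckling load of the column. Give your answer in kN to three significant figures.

Weak-axis I_min = (h_o·b_o³ − h_i·b_i³)/12 with b_o = 204, b_i = 153.0 mm (shorter outer/inner sides).
I_min = (249×204³ − 198.0×153.0³)/12 = 1.171×10^8 mm⁴
I = 1.171×10^8 mm⁴ = 1.171×10^-4 m⁴
Effective length L_e = K·L = 0.7 × 4.98 = 3.486 m
P_cr = π²EI / L_e² = π² × 99.8×10⁹ × 1.171×10^-4 / 3.486² = 9.489×10^6 N

P_cr ≈ 9490 kN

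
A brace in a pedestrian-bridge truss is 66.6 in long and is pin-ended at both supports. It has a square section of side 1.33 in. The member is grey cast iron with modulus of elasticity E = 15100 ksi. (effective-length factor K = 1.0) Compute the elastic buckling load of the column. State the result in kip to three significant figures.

P_cr ≈ 8.76 kip

I = a⁴/12 = 1.33⁴/12 = 0.2608 in⁴
Effective length L_e = K·L = 1 × 66.6 = 66.60 in
P_cr = π²EI / L_e² = π² × 15100×10³ × 0.2608 / 66.60² = 8.761×10^3 lb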